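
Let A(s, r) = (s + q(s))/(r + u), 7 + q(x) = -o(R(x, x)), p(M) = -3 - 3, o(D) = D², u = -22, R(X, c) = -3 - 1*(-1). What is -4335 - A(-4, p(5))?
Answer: -121395/28 ≈ -4335.5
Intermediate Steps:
R(X, c) = -2 (R(X, c) = -3 + 1 = -2)
p(M) = -6
q(x) = -11 (q(x) = -7 - 1*(-2)² = -7 - 1*4 = -7 - 4 = -11)
A(s, r) = (-11 + s)/(-22 + r) (A(s, r) = (s - 11)/(r - 22) = (-11 + s)/(-22 + r))
-4335 - A(-4, p(5)) = -4335 - (-11 - 4)/(-22 - 6) = -4335 - (-15)/(-28) = -4335 - (-1)*(-15)/28 = -4335 - 1*15/28 = -4335 - 15/28 = -121395/28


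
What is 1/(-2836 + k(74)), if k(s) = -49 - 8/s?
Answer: -37/106749 ≈ -0.00034661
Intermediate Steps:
k(s) = -49 - 8/s
1/(-2836 + k(74)) = 1/(-2836 + (-49 - 8/74)) = 1/(-2836 + (-49 - 8*1/74)) = 1/(-2836 + (-49 - 4/37)) = 1/(-2836 - 1817/37) = 1/(-106749/37) = -37/106749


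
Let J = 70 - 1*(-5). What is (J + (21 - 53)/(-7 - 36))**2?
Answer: 10608049/1849 ≈ 5737.2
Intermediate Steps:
J = 75 (J = 70 + 5 = 75)
(J + (21 - 53)/(-7 - 36))**2 = (75 + (21 - 53)/(-7 - 36))**2 = (75 - 32/(-43))**2 = (75 - 32*(-1/43))**2 = (75 + 32/43)**2 = (3257/43)**2 = 10608049/1849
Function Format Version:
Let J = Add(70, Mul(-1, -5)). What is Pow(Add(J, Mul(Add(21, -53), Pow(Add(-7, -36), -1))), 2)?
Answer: Rational(10608049, 1849) ≈ 5737.2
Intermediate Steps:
J = 75 (J = Add(70, 5) = 75)
Pow(Add(J, Mul(Add(21, -53), Pow(Add(-7, -36), -1))), 2) = Pow(Add(75, Mul(Add(21, -53), Pow(Add(-7, -36), -1))), 2) = Pow(Add(75, Mul(-32, Pow(-43, -1))), 2) = Pow(Add(75, Mul(-32, Rational(-1, 43))), 2) = Pow(Add(75, Rational(32, 43)), 2) = Pow(Rational(3257, 43), 2) = Rational(10608049, 1849)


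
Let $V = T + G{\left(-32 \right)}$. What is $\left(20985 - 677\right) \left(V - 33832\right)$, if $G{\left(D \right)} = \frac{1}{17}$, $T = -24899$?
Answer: $- \frac{20276035208}{17} \approx -1.1927 \cdot 10^{9}$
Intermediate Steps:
$G{\left(D \right)} = \frac{1}{17}$
$V = - \frac{423282}{17}$ ($V = -24899 + \frac{1}{17} = - \frac{423282}{17} \approx -24899.0$)
$\left(20985 - 677\right) \left(V - 33832\right) = \left(20985 - 677\right) \left(- \frac{423282}{17} - 33832\right) = 20308 \left(- \frac{998426}{17}\right) = - \frac{20276035208}{17}$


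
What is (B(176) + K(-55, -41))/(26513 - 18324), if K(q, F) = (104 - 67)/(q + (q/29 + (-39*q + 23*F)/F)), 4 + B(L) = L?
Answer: 17587383/839438012 ≈ 0.020951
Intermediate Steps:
B(L) = -4 + L
K(q, F) = 37/(30*q/29 + (-39*q + 23*F)/F) (K(q, F) = 37/(q + (q*(1/29) + (-39*q + 23*F)/F)) = 37/(q + (q/29 + (-39*q + 23*F)/F)) = 37/(30*q/29 + (-39*q + 23*F)/F))
(B(176) + K(-55, -41))/(26513 - 18324) = ((-4 + 176) + 1073*(-41)/(-1131*(-55) + 667*(-41) + 30*(-41)*(-55)))/(26513 - 18324) = (172 + 1073*(-41)/(62205 - 27347 + 67650))/8189 = (172 + 1073*(-41)/102508)*(1/8189) = (172 + 1073*(-41)*(1/102508))*(1/8189) = (172 - 43993/102508)*(1/8189) = (17587383/102508)*(1/8189) = 17587383/839438012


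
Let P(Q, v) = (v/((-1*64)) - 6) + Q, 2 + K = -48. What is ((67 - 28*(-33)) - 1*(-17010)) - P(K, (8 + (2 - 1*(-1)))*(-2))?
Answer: 577813/32 ≈ 18057.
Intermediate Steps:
K = -50 (K = -2 - 48 = -50)
P(Q, v) = -6 + Q - v/64 (P(Q, v) = (v/(-64) - 6) + Q = (v*(-1/64) - 6) + Q = (-v/64 - 6) + Q = (-6 - v/64) + Q = -6 + Q - v/64)
((67 - 28*(-33)) - 1*(-17010)) - P(K, (8 + (2 - 1*(-1)))*(-2)) = ((67 - 28*(-33)) - 1*(-17010)) - (-6 - 50 - (8 + (2 - 1*(-1)))*(-2)/64) = ((67 + 924) + 17010) - (-6 - 50 - (8 + (2 + 1))*(-2)/64) = (991 + 17010) - (-6 - 50 - (8 + 3)*(-2)/64) = 18001 - (-6 - 50 - 11*(-2)/64) = 18001 - (-6 - 50 - 1/64*(-22)) = 18001 - (-6 - 50 + 11/32) = 18001 - 1*(-1781/32) = 18001 + 1781/32 = 577813/32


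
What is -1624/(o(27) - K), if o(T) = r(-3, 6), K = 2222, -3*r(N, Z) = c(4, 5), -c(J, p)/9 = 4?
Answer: 812/1105 ≈ 0.73484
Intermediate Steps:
c(J, p) = -36 (c(J, p) = -9*4 = -36)
r(N, Z) = 12 (r(N, Z) = -⅓*(-36) = 12)
o(T) = 12
-1624/(o(27) - K) = -1624/(12 - 1*2222) = -1624/(12 - 2222) = -1624/(-2210) = -1624*(-1/2210) = 812/1105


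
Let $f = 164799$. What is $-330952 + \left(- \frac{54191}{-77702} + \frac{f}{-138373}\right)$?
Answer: $- \frac{3558354495442047}{10751858846} \approx -3.3095 \cdot 10^{5}$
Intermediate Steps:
$-330952 + \left(- \frac{54191}{-77702} + \frac{f}{-138373}\right) = -330952 + \left(- \frac{54191}{-77702} + \frac{164799}{-138373}\right) = -330952 + \left(\left(-54191\right) \left(- \frac{1}{77702}\right) + 164799 \left(- \frac{1}{138373}\right)\right) = -330952 + \left(\frac{54191}{77702} - \frac{164799}{138373}\right) = -330952 - \frac{5306640655}{10751858846} = - \frac{3558354495442047}{10751858846}$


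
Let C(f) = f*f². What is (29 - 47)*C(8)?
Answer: -9216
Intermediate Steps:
C(f) = f³
(29 - 47)*C(8) = (29 - 47)*8³ = -18*512 = -9216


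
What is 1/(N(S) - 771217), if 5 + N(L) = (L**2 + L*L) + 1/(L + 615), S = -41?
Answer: -574/440751639 ≈ -1.3023e-6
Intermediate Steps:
N(L) = -5 + 1/(615 + L) + 2*L**2 (N(L) = -5 + ((L**2 + L*L) + 1/(L + 615)) = -5 + ((L**2 + L**2) + 1/(615 + L)) = -5 + (2*L**2 + 1/(615 + L)) = -5 + (1/(615 + L) + 2*L**2) = -5 + 1/(615 + L) + 2*L**2)
1/(N(S) - 771217) = 1/((-3074 - 5*(-41) + 2*(-41)**3 + 1230*(-41)**2)/(615 - 41) - 771217) = 1/((-3074 + 205 + 2*(-68921) + 1230*1681)/574 - 771217) = 1/((-3074 + 205 - 137842 + 2067630)/574 - 771217) = 1/((1/574)*1926919 - 771217) = 1/(1926919/574 - 771217) = 1/(-440751639/574) = -574/440751639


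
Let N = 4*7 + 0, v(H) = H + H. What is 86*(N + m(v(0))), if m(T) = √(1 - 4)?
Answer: 2408 + 86*I*√3 ≈ 2408.0 + 148.96*I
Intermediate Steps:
v(H) = 2*H
N = 28 (N = 28 + 0 = 28)
m(T) = I*√3 (m(T) = √(-3) = I*√3)
86*(N + m(v(0))) = 86*(28 + I*√3) = 2408 + 86*I*√3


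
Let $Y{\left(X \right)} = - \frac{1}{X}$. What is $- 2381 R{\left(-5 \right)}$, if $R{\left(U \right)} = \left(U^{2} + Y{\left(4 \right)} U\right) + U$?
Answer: $- \frac{202385}{4} \approx -50596.0$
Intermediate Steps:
$R{\left(U \right)} = U^{2} + \frac{3 U}{4}$ ($R{\left(U \right)} = \left(U^{2} + - \frac{1}{4} U\right) + U = \left(U^{2} + \left(-1\right) \frac{1}{4} U\right) + U = \left(U^{2} - \frac{U}{4}\right) + U = U^{2} + \frac{3 U}{4}$)
$- 2381 R{\left(-5 \right)} = - 2381 \cdot \frac{1}{4} \left(-5\right) \left(3 + 4 \left(-5\right)\right) = - 2381 \cdot \frac{1}{4} \left(-5\right) \left(3 - 20\right) = - 2381 \cdot \frac{1}{4} \left(-5\right) \left(-17\right) = \left(-2381\right) \frac{85}{4} = - \frac{202385}{4}$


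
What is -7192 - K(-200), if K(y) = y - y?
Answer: -7192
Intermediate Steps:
K(y) = 0
-7192 - K(-200) = -7192 - 1*0 = -7192 + 0 = -7192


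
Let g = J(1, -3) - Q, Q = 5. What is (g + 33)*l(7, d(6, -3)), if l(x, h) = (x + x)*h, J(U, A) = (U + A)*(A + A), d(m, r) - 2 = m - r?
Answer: 6160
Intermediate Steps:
d(m, r) = 2 + m - r (d(m, r) = 2 + (m - r) = 2 + m - r)
J(U, A) = 2*A*(A + U) (J(U, A) = (A + U)*(2*A) = 2*A*(A + U))
l(x, h) = 2*h*x (l(x, h) = (2*x)*h = 2*h*x)
g = 7 (g = 2*(-3)*(-3 + 1) - 1*5 = 2*(-3)*(-2) - 5 = 12 - 5 = 7)
(g + 33)*l(7, d(6, -3)) = (7 + 33)*(2*(2 + 6 - 1*(-3))*7) = 40*(2*(2 + 6 + 3)*7) = 40*(2*11*7) = 40*154 = 6160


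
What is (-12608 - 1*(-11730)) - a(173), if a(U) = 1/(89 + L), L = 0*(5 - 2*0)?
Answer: -78143/89 ≈ -878.01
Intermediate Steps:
L = 0 (L = 0*(5 + 0) = 0*5 = 0)
a(U) = 1/89 (a(U) = 1/(89 + 0) = 1/89)
(-12608 - 1*(-11730)) - a(173) = (-12608 - 1*(-11730)) - 1*1/89 = (-12608 + 11730) - 1/89 = -878 - 1/89 = -78143/89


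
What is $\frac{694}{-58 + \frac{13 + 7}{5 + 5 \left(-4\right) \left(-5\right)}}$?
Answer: $- \frac{7287}{607} \approx -12.005$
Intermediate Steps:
$\frac{694}{-58 + \frac{13 + 7}{5 + 5 \left(-4\right) \left(-5\right)}} = \frac{694}{-58 + \frac{20}{5 - -100}} = \frac{694}{-58 + \frac{20}{5 + 100}} = \frac{694}{-58 + \frac{20}{105}} = \frac{694}{-58 + 20 \cdot \frac{1}{105}} = \frac{694}{-58 + \frac{4}{21}} = \frac{694}{- \frac{1214}{21}} = 694 \left(- \frac{21}{1214}\right) = - \frac{7287}{607}$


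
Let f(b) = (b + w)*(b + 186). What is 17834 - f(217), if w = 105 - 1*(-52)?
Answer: -132888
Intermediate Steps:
w = 157 (w = 105 + 52 = 157)
f(b) = (157 + b)*(186 + b) (f(b) = (b + 157)*(b + 186) = (157 + b)*(186 + b))
17834 - f(217) = 17834 - (29202 + 217² + 343*217) = 17834 - (29202 + 47089 + 74431) = 17834 - 1*150722 = 17834 - 150722 = -132888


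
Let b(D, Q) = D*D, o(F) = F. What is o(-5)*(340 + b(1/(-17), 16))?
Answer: -491305/289 ≈ -1700.0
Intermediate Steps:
b(D, Q) = D²
o(-5)*(340 + b(1/(-17), 16)) = -5*(340 + (1/(-17))²) = -5*(340 + (1*(-1/17))²) = -5*(340 + (-1/17)²) = -5*(340 + 1/289) = -5*98261/289 = -491305/289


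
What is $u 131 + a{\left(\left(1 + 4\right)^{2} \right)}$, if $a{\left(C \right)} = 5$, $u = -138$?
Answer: $-18073$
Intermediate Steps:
$u 131 + a{\left(\left(1 + 4\right)^{2} \right)} = \left(-138\right) 131 + 5 = -18078 + 5 = -18073$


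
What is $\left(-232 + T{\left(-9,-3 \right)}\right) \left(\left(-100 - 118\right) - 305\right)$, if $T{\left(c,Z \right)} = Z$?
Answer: $122905$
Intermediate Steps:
$\left(-232 + T{\left(-9,-3 \right)}\right) \left(\left(-100 - 118\right) - 305\right) = \left(-232 - 3\right) \left(\left(-100 - 118\right) - 305\right) = - 235 \left(\left(-100 - 118\right) - 305\right) = - 235 \left(-218 - 305\right) = \left(-235\right) \left(-523\right) = 122905$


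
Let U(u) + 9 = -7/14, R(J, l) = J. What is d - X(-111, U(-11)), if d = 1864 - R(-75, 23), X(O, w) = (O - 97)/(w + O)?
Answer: 466883/241 ≈ 1937.3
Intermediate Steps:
U(u) = -19/2 (U(u) = -9 - 7/14 = -9 - 7*1/14 = -9 - ½ = -19/2)
X(O, w) = (-97 + O)/(O + w)
d = 1939 (d = 1864 - 1*(-75) = 1864 + 75 = 1939)
d - X(-111, U(-11)) = 1939 - (-97 - 111)/(-111 - 19/2) = 1939 - (-208)/(-241/2) = 1939 - (-2)*(-208)/241 = 1939 - 1*416/241 = 1939 - 416/241 = 466883/241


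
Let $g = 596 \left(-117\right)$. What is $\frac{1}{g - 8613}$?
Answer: $- \frac{1}{78345} \approx -1.2764 \cdot 10^{-5}$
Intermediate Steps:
$g = -69732$
$\frac{1}{g - 8613} = \frac{1}{-69732 - 8613} = \frac{1}{-78345} = - \frac{1}{78345}$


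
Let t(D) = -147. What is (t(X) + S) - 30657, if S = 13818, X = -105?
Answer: -16986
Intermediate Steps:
(t(X) + S) - 30657 = (-147 + 13818) - 30657 = 13671 - 30657 = -16986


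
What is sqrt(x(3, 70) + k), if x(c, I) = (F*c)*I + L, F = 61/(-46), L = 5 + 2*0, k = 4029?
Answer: sqrt(1986671)/23 ≈ 61.282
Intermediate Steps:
L = 5 (L = 5 + 0 = 5)
F = -61/46 (F = 61*(-1/46) = -61/46 ≈ -1.3261)
x(c, I) = 5 - 61*I*c/46 (x(c, I) = (-61*c/46)*I + 5 = -61*I*c/46 + 5 = 5 - 61*I*c/46)
sqrt(x(3, 70) + k) = sqrt((5 - 61/46*70*3) + 4029) = sqrt((5 - 6405/23) + 4029) = sqrt(-6290/23 + 4029) = sqrt(86377/23) = sqrt(1986671)/23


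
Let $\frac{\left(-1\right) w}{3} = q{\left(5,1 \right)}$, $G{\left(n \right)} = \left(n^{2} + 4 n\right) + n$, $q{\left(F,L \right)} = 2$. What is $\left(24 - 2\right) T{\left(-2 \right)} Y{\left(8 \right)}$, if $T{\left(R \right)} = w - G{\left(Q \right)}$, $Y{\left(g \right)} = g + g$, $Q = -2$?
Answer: $0$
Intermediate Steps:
$Y{\left(g \right)} = 2 g$
$G{\left(n \right)} = n^{2} + 5 n$
$w = -6$ ($w = \left(-3\right) 2 = -6$)
$T{\left(R \right)} = 0$ ($T{\left(R \right)} = -6 - - 2 \left(5 - 2\right) = -6 - \left(-2\right) 3 = -6 - -6 = -6 + 6 = 0$)
$\left(24 - 2\right) T{\left(-2 \right)} Y{\left(8 \right)} = \left(24 - 2\right) 0 \cdot 2 \cdot 8 = \left(24 - 2\right) 0 \cdot 16 = 22 \cdot 0 \cdot 16 = 0 \cdot 16 = 0$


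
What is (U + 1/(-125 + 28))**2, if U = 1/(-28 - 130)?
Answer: 65025/234886276 ≈ 0.00027684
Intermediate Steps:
U = -1/158 (U = 1/(-158) = -1/158 ≈ -0.0063291)
(U + 1/(-125 + 28))**2 = (-1/158 + 1/(-125 + 28))**2 = (-1/158 + 1/(-97))**2 = (-1/158 - 1/97)**2 = (-255/15326)**2 = 65025/234886276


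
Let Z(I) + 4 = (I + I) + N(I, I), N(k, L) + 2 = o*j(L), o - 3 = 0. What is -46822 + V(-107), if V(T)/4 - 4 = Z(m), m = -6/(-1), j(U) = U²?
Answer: -46350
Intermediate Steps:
o = 3 (o = 3 + 0 = 3)
N(k, L) = -2 + 3*L²
m = 6 (m = -6*(-1) = 6)
Z(I) = -6 + 2*I + 3*I² (Z(I) = -4 + ((I + I) + (-2 + 3*I²)) = -4 + (2*I + (-2 + 3*I²)) = -4 + (-2 + 2*I + 3*I²) = -6 + 2*I + 3*I²)
V(T) = 472 (V(T) = 16 + 4*(-6 + 2*6 + 3*6²) = 16 + 4*(-6 + 12 + 3*36) = 16 + 4*(-6 + 12 + 108) = 16 + 4*114 = 16 + 456 = 472)
-46822 + V(-107) = -46822 + 472 = -46350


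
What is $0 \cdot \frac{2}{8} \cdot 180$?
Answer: $0$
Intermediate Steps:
$0 \cdot \frac{2}{8} \cdot 180 = 0 \cdot 2 \cdot \frac{1}{8} \cdot 180 = 0 \cdot \frac{1}{4} \cdot 180 = 0 \cdot 180 = 0$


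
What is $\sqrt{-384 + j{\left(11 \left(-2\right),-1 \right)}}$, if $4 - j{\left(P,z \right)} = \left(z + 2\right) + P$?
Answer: $i \sqrt{359} \approx 18.947 i$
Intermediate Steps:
$j{\left(P,z \right)} = 2 - P - z$ ($j{\left(P,z \right)} = 4 - \left(\left(z + 2\right) + P\right) = 4 - \left(\left(2 + z\right) + P\right) = 4 - \left(2 + P + z\right) = 2 - P - z$)
$\sqrt{-384 + j{\left(11 \left(-2\right),-1 \right)}} = \sqrt{-384 - \left(-3 - 22\right)} = \sqrt{-384 + \left(2 - -22 + 1\right)} = \sqrt{-384 + \left(2 + 22 + 1\right)} = \sqrt{-384 + 25} = \sqrt{-359} = i \sqrt{359}$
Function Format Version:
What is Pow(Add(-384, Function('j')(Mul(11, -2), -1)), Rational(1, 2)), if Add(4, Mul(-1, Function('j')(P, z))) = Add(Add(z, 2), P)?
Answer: Mul(I, Pow(359, Rational(1, 2))) ≈ Mul(18.947, I)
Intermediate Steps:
Function('j')(P, z) = Add(2, Mul(-1, P), Mul(-1, z)) (Function('j')(P, z) = Add(4, Mul(-1, Add(Add(z, 2), P))) = Add(4, Mul(-1, Add(Add(2, z), P))) = Add(4, Mul(-1, Add(2, P, z))) = Add(4, Add(-2, Mul(-1, P), Mul(-1, z))) = Add(2, Mul(-1, P), Mul(-1, z)))
Pow(Add(-384, Function('j')(Mul(11, -2), -1)), Rational(1, 2)) = Pow(Add(-384, Add(2, Mul(-1, Mul(11, -2)), Mul(-1, -1))), Rational(1, 2)) = Pow(Add(-384, Add(2, Mul(-1, -22), 1)), Rational(1, 2)) = Pow(Add(-384, Add(2, 22, 1)), Rational(1, 2)) = Pow(Add(-384, 25), Rational(1, 2)) = Pow(-359, Rational(1, 2)) = Mul(I, Pow(359, Rational(1, 2)))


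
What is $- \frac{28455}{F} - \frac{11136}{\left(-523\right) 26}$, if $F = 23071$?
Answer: $- \frac{65006217}{156859729} \approx -0.41442$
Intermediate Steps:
$- \frac{28455}{F} - \frac{11136}{\left(-523\right) 26} = - \frac{28455}{23071} - \frac{11136}{\left(-523\right) 26} = \left(-28455\right) \frac{1}{23071} - \frac{11136}{-13598} = - \frac{28455}{23071} - - \frac{5568}{6799} = - \frac{28455}{23071} + \frac{5568}{6799} = - \frac{65006217}{156859729}$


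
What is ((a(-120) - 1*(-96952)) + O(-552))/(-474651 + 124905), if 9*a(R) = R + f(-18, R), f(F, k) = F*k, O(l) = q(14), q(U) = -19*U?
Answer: -145369/524619 ≈ -0.27709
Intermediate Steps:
O(l) = -266 (O(l) = -19*14 = -266)
a(R) = -17*R/9 (a(R) = (R - 18*R)/9 = (-17*R)/9 = -17*R/9)
((a(-120) - 1*(-96952)) + O(-552))/(-474651 + 124905) = ((-17/9*(-120) - 1*(-96952)) - 266)/(-474651 + 124905) = ((680/3 + 96952) - 266)/(-349746) = (291536/3 - 266)*(-1/349746) = (290738/3)*(-1/349746) = -145369/524619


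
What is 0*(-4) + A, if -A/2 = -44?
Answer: 88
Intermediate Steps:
A = 88 (A = -2*(-44) = 88)
0*(-4) + A = 0*(-4) + 88 = 0 + 88 = 88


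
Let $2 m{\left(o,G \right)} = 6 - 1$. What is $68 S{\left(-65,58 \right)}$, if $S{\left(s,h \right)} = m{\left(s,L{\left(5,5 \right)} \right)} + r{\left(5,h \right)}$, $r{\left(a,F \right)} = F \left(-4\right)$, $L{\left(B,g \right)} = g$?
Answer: $-15606$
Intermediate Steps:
$r{\left(a,F \right)} = - 4 F$
$m{\left(o,G \right)} = \frac{5}{2}$ ($m{\left(o,G \right)} = \frac{6 - 1}{2} = \frac{1}{2} \cdot 5 = \frac{5}{2}$)
$S{\left(s,h \right)} = \frac{5}{2} - 4 h$
$68 S{\left(-65,58 \right)} = 68 \left(\frac{5}{2} - 232\right) = 68 \left(- \frac{459}{2}\right) = -15606$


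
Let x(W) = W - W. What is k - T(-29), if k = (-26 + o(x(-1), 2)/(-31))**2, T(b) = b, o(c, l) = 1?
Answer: 679118/961 ≈ 706.68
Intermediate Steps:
x(W) = 0
k = 651249/961 (k = (-26 + 1/(-31))**2 = (-26 + 1*(-1/31))**2 = (-26 - 1/31)**2 = (-807/31)**2 = 651249/961 ≈ 677.68)
k - T(-29) = 651249/961 - 1*(-29) = 651249/961 + 29 = 679118/961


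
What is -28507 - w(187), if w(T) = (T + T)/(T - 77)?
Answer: -142552/5 ≈ -28510.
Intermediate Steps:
w(T) = 2*T/(-77 + T) (w(T) = (2*T)/(-77 + T) = 2*T/(-77 + T))
-28507 - w(187) = -28507 - 2*187/(-77 + 187) = -28507 - 2*187/110 = -28507 - 1*17/5 = -28507 - 17/5 = -142552/5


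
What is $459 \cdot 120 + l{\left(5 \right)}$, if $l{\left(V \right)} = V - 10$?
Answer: $55075$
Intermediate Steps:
$l{\left(V \right)} = -10 + V$
$459 \cdot 120 + l{\left(5 \right)} = 459 \cdot 120 + \left(-10 + 5\right) = 55080 - 5 = 55075$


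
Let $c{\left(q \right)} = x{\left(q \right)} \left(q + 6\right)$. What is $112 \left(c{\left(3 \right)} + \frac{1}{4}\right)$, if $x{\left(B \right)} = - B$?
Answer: $-2996$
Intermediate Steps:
$c{\left(q \right)} = - q \left(6 + q\right)$ ($c{\left(q \right)} = - q \left(q + 6\right) = - q \left(6 + q\right)$)
$112 \left(c{\left(3 \right)} + \frac{1}{4}\right) = 112 \left(\left(-1\right) 3 \left(6 + 3\right) + \frac{1}{4}\right) = 112 \left(\left(-1\right) 3 \cdot 9 + \frac{1}{4}\right) = 112 \left(-27 + \frac{1}{4}\right) = 112 \left(- \frac{107}{4}\right) = -2996$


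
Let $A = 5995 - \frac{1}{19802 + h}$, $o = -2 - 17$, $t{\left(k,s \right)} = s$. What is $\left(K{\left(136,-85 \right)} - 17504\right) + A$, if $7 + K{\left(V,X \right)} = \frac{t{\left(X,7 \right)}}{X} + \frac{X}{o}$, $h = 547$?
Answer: $- \frac{1171248629}{101745} \approx -11512.0$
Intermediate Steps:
$o = -19$ ($o = -2 - 17 = -19$)
$A = \frac{121992254}{20349}$ ($A = 5995 - \frac{1}{19802 + 547} = 5995 - \frac{1}{20349} = \frac{121992254}{20349} \approx 5995.0$)
$K{\left(V,X \right)} = -7 + \frac{7}{X} - \frac{X}{19}$ ($K{\left(V,X \right)} = -7 + \left(\frac{7}{X} + \frac{X}{-19}\right) = -7 + \left(\frac{7}{X} + X \left(- \frac{1}{19}\right)\right) = -7 - \left(- \frac{7}{X} + \frac{X}{19}\right) = -7 + \frac{7}{X} - \frac{X}{19}$)
$\left(K{\left(136,-85 \right)} - 17504\right) + A = \left(\left(-7 + \frac{7}{-85} - - \frac{85}{19}\right) - 17504\right) + \frac{121992254}{20349} = \left(\left(-7 + 7 \left(- \frac{1}{85}\right) + \frac{85}{19}\right) - 17504\right) + \frac{121992254}{20349} = \left(\left(-7 - \frac{7}{85} + \frac{85}{19}\right) - 17504\right) + \frac{121992254}{20349} = \left(- \frac{4213}{1615} - 17504\right) + \frac{121992254}{20349} = - \frac{28273173}{1615} + \frac{121992254}{20349} = - \frac{1171248629}{101745}$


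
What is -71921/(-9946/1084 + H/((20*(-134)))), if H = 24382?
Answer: 442667660/112469 ≈ 3935.9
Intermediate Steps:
-71921/(-9946/1084 + H/((20*(-134)))) = -71921/(-9946/1084 + 24382/((20*(-134)))) = -71921/(-9946*1/1084 + 24382/(-2680)) = -71921/(-4973/542 + 24382*(-1/2680)) = -71921/(-4973/542 - 12191/1340) = -71921/(-6635671/363140) = -71921*(-363140/6635671) = 442667660/112469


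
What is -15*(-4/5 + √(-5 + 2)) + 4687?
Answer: 4699 - 15*I*√3 ≈ 4699.0 - 25.981*I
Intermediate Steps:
-15*(-4/5 + √(-5 + 2)) + 4687 = -15*(-4*⅕ + √(-3)) + 4687 = -15*(-⅘ + I*√3) + 4687 = (12 - 15*I*√3) + 4687 = 4699 - 15*I*√3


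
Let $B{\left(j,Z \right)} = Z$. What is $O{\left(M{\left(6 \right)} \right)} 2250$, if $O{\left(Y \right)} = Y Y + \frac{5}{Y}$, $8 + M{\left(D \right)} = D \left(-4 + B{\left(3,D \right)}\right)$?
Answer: $\frac{77625}{2} \approx 38813.0$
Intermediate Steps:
$M{\left(D \right)} = -8 + D \left(-4 + D\right)$
$O{\left(Y \right)} = Y^{2} + \frac{5}{Y}$
$O{\left(M{\left(6 \right)} \right)} 2250 = \frac{5 + \left(-8 + 6^{2} - 24\right)^{3}}{-8 + 6^{2} - 24} \cdot 2250 = \frac{5 + \left(-8 + 36 - 24\right)^{3}}{-8 + 36 - 24} \cdot 2250 = \frac{5 + 4^{3}}{4} \cdot 2250 = \frac{5 + 64}{4} \cdot 2250 = \frac{1}{4} \cdot 69 \cdot 2250 = \frac{69}{4} \cdot 2250 = \frac{77625}{2}$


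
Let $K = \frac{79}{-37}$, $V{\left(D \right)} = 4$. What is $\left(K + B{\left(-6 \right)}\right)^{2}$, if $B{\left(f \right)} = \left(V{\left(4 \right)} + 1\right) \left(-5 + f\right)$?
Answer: $\frac{4468996}{1369} \approx 3264.4$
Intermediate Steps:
$K = - \frac{79}{37}$ ($K = 79 \left(- \frac{1}{37}\right) = - \frac{79}{37} \approx -2.1351$)
$B{\left(f \right)} = -25 + 5 f$ ($B{\left(f \right)} = \left(4 + 1\right) \left(-5 + f\right) = 5 \left(-5 + f\right) = -25 + 5 f$)
$\left(K + B{\left(-6 \right)}\right)^{2} = \left(- \frac{79}{37} + \left(-25 + 5 \left(-6\right)\right)\right)^{2} = \left(- \frac{79}{37} - 55\right)^{2} = \left(- \frac{2114}{37}\right)^{2} = \frac{4468996}{1369}$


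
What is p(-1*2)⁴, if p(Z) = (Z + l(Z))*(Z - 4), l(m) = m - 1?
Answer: 810000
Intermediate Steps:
l(m) = -1 + m
p(Z) = (-1 + 2*Z)*(-4 + Z) (p(Z) = (Z + (-1 + Z))*(Z - 4) = (-1 + 2*Z)*(-4 + Z))
p(-1*2)⁴ = (4 - (-9)*2 + 2*(-1*2)²)⁴ = (4 - 9*(-2) + 2*(-2)²)⁴ = (4 + 18 + 2*4)⁴ = (4 + 18 + 8)⁴ = 30⁴ = 810000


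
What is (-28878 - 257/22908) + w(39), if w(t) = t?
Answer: -660644069/22908 ≈ -28839.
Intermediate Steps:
(-28878 - 257/22908) + w(39) = (-28878 - 257/22908) + 39 = -661537481/22908 + 39 = -660644069/22908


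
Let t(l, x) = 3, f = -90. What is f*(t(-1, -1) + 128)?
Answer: -11790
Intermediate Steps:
f*(t(-1, -1) + 128) = -90*(3 + 128) = -90*131 = -11790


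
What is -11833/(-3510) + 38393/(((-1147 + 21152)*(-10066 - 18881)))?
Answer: 91362332131/27101165598 ≈ 3.3712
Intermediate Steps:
-11833/(-3510) + 38393/(((-1147 + 21152)*(-10066 - 18881))) = -11833*(-1/3510) + 38393/((20005*(-28947))) = 11833/3510 + 38393/(-579084735) = 11833/3510 + 38393*(-1/579084735) = 11833/3510 - 38393/579084735 = 91362332131/27101165598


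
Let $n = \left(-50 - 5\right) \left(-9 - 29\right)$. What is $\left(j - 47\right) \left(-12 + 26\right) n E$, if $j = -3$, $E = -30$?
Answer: $43890000$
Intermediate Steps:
$n = 2090$ ($n = \left(-55\right) \left(-38\right) = 2090$)
$\left(j - 47\right) \left(-12 + 26\right) n E = \left(-3 - 47\right) \left(-12 + 26\right) 2090 \left(-30\right) = \left(-50\right) 14 \cdot 2090 \left(-30\right) = \left(-700\right) 2090 \left(-30\right) = \left(-1463000\right) \left(-30\right) = 43890000$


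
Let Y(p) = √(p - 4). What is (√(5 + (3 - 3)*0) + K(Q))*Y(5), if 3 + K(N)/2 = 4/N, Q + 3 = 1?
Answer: -10 + √5 ≈ -7.7639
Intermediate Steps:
Q = -2 (Q = -3 + 1 = -2)
K(N) = -6 + 8/N (K(N) = -6 + 2*(4/N) = -6 + 8/N)
Y(p) = √(-4 + p)
(√(5 + (3 - 3)*0) + K(Q))*Y(5) = (√(5 + (3 - 3)*0) + (-6 + 8/(-2)))*√(-4 + 5) = (√(5 + 0*0) + (-6 + 8*(-½)))*√1 = (√(5 + 0) + (-6 - 4))*1 = (√5 - 10)*1 = (-10 + √5)*1 = -10 + √5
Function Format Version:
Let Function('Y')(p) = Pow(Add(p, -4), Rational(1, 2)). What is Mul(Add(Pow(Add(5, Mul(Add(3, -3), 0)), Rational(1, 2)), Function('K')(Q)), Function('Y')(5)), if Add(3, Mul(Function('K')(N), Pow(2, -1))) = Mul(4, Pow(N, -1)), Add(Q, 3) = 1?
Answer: Add(-10, Pow(5, Rational(1, 2))) ≈ -7.7639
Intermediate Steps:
Q = -2 (Q = Add(-3, 1) = -2)
Function('K')(N) = Add(-6, Mul(8, Pow(N, -1))) (Function('K')(N) = Add(-6, Mul(2, Mul(4, Pow(N, -1)))) = Add(-6, Mul(8, Pow(N, -1))))
Function('Y')(p) = Pow(Add(-4, p), Rational(1, 2))
Mul(Add(Pow(Add(5, Mul(Add(3, -3), 0)), Rational(1, 2)), Function('K')(Q)), Function('Y')(5)) = Mul(Add(Pow(Add(5, Mul(Add(3, -3), 0)), Rational(1, 2)), Add(-6, Mul(8, Pow(-2, -1)))), Pow(Add(-4, 5), Rational(1, 2))) = Mul(Add(Pow(Add(5, Mul(0, 0)), Rational(1, 2)), Add(-6, Mul(8, Rational(-1, 2)))), Pow(1, Rational(1, 2))) = Mul(Add(Pow(Add(5, 0), Rational(1, 2)), Add(-6, -4)), 1) = Mul(Add(Pow(5, Rational(1, 2)), -10), 1) = Mul(Add(-10, Pow(5, Rational(1, 2))), 1) = Add(-10, Pow(5, Rational(1, 2)))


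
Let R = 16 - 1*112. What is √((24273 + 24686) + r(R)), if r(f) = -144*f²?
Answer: I*√1278145 ≈ 1130.6*I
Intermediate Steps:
R = -96 (R = 16 - 112 = -96)
√((24273 + 24686) + r(R)) = √((24273 + 24686) - 144*(-96)²) = √(48959 - 144*9216) = √(48959 - 1327104) = √(-1278145) = I*√1278145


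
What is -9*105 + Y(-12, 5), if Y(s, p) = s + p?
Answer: -952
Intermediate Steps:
Y(s, p) = p + s
-9*105 + Y(-12, 5) = -9*105 + (5 - 12) = -945 - 7 = -952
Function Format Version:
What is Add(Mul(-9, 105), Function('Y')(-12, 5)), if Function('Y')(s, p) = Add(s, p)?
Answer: -952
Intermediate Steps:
Function('Y')(s, p) = Add(p, s)
Add(Mul(-9, 105), Function('Y')(-12, 5)) = Add(Mul(-9, 105), Add(5, -12)) = Add(-945, -7) = -952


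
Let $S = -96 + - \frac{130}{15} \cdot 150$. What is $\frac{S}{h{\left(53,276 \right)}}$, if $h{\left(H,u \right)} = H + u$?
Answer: $- \frac{1396}{329} \approx -4.2432$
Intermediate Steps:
$S = -1396$ ($S = -96 + \left(-130\right) \frac{1}{15} \cdot 150 = -96 - 1300 = -1396$)
$\frac{S}{h{\left(53,276 \right)}} = - \frac{1396}{53 + 276} = - \frac{1396}{329}$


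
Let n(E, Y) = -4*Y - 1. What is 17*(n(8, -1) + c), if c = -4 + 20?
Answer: 323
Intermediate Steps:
n(E, Y) = -1 - 4*Y
c = 16
17*(n(8, -1) + c) = 17*((-1 - 4*(-1)) + 16) = 17*((-1 + 4) + 16) = 17*(3 + 16) = 17*19 = 323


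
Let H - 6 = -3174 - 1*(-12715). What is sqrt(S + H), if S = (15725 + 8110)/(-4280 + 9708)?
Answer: sqrt(70353598507)/2714 ≈ 97.731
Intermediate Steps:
H = 9547 (H = 6 + (-3174 - 1*(-12715)) = 6 + (-3174 + 12715) = 6 + 9541 = 9547)
S = 23835/5428 ≈ 4.3911
sqrt(S + H) = sqrt(23835/5428 + 9547) = sqrt(51844951/5428) = sqrt(70353598507)/2714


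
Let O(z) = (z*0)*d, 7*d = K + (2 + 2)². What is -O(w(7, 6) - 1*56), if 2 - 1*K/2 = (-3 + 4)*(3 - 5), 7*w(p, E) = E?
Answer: 0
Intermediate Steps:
w(p, E) = E/7
K = 8 (K = 4 - 2*(-3 + 4)*(3 - 5) = 4 - 2*(-2) = 4 + 4 = 8)
d = 24/7 (d = (8 + (2 + 2)²)/7 = (8 + 4²)/7 = (8 + 16)/7 = (⅐)*24 = 24/7 ≈ 3.4286)
O(z) = 0 (O(z) = (z*0)*(24/7) = 0*(24/7) = 0)
-O(w(7, 6) - 1*56) = -1*0 = 0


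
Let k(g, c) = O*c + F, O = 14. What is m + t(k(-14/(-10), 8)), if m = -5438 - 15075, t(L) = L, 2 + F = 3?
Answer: -20400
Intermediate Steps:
F = 1 (F = -2 + 3 = 1)
k(g, c) = 1 + 14*c (k(g, c) = 14*c + 1 = 1 + 14*c)
m = -20513
m + t(k(-14/(-10), 8)) = -20513 + (1 + 14*8) = -20513 + (1 + 112) = -20513 + 113 = -20400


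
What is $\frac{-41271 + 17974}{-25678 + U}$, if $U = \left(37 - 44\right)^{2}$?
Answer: $\frac{23297}{25629} \approx 0.90901$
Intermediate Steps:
$U = 49$ ($U = \left(-7\right)^{2} = 49$)
$\frac{-41271 + 17974}{-25678 + U} = \frac{-41271 + 17974}{-25678 + 49} = - \frac{23297}{-25629} = \left(-23297\right) \left(- \frac{1}{25629}\right) = \frac{23297}{25629}$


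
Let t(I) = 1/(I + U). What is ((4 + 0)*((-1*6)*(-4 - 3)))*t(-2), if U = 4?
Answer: 84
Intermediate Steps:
t(I) = 1/(4 + I) (t(I) = 1/(I + 4) = 1/(4 + I))
((4 + 0)*((-1*6)*(-4 - 3)))*t(-2) = ((4 + 0)*((-1*6)*(-4 - 3)))/(4 - 2) = (4*(-6*(-7)))/2 = (4*42)*(½) = 168*(½) = 84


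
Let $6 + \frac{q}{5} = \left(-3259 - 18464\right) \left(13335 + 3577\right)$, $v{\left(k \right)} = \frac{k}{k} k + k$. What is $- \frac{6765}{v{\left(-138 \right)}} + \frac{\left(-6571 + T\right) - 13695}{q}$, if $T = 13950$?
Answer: $\frac{2071101556561}{84497257860} \approx 24.511$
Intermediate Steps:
$v{\left(k \right)} = 2 k$ ($v{\left(k \right)} = 1 k + k = k + k = 2 k$)
$q = -1836896910$ ($q = -30 + 5 \left(-3259 - 18464\right) \left(13335 + 3577\right) = -30 + 5 \left(\left(-21723\right) 16912\right) = -30 + 5 \left(-367379376\right) = -30 - 1836896880 = -1836896910$)
$- \frac{6765}{v{\left(-138 \right)}} + \frac{\left(-6571 + T\right) - 13695}{q} = - \frac{6765}{2 \left(-138\right)} + \frac{\left(-6571 + 13950\right) - 13695}{-1836896910} = - \frac{6765}{-276} + \left(7379 - 13695\right) \left(- \frac{1}{1836896910}\right) = \left(-6765\right) \left(- \frac{1}{276}\right) - - \frac{3158}{918448455} = \frac{2255}{92} + \frac{3158}{918448455} = \frac{2071101556561}{84497257860}$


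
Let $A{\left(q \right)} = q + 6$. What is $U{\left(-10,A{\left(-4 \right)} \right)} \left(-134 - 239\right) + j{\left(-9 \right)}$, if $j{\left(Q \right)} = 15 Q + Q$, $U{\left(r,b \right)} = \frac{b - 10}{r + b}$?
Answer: $-517$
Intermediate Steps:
$A{\left(q \right)} = 6 + q$
$U{\left(r,b \right)} = \frac{-10 + b}{b + r}$
$j{\left(Q \right)} = 16 Q$
$U{\left(-10,A{\left(-4 \right)} \right)} \left(-134 - 239\right) + j{\left(-9 \right)} = \frac{-10 + \left(6 - 4\right)}{\left(6 - 4\right) - 10} \left(-134 - 239\right) + 16 \left(-9\right) = \frac{-10 + 2}{2 - 10} \left(-134 - 239\right) - 144 = \frac{1}{-8} \left(-8\right) \left(-373\right) - 144 = \left(- \frac{1}{8}\right) \left(-8\right) \left(-373\right) - 144 = 1 \left(-373\right) - 144 = -373 - 144 = -517$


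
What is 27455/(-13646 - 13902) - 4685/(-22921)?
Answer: -500233675/631427708 ≈ -0.79223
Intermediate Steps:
27455/(-13646 - 13902) - 4685/(-22921) = 27455/(-27548) - 4685*(-1/22921) = 27455*(-1/27548) + 4685/22921 = -27455/27548 + 4685/22921 = -500233675/631427708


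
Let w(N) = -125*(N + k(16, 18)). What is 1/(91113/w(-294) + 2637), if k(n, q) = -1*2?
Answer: 37000/97660113 ≈ 0.00037886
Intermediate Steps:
k(n, q) = -2
w(N) = 250 - 125*N (w(N) = -125*(N - 2) = -125*(-2 + N) = 250 - 125*N)
1/(91113/w(-294) + 2637) = 1/(91113/(250 - 125*(-294)) + 2637) = 1/(91113/(250 + 36750) + 2637) = 1/(91113/37000 + 2637) = 1/(97660113/37000) = 37000/97660113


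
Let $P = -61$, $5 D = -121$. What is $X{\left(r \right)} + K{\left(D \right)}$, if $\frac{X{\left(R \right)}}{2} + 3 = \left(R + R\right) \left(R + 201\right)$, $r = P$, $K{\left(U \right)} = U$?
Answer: $- \frac{170951}{5} \approx -34190.0$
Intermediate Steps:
$D = - \frac{121}{5}$ ($D = \frac{1}{5} \left(-121\right) = - \frac{121}{5} \approx -24.2$)
$r = -61$
$X{\left(R \right)} = -6 + 4 R \left(201 + R\right)$ ($X{\left(R \right)} = -6 + 2 \left(R + R\right) \left(R + 201\right) = -6 + 2 \cdot 2 R \left(201 + R\right) = -6 + 4 R \left(201 + R\right)$)
$X{\left(r \right)} + K{\left(D \right)} = \left(-6 + 4 \left(-61\right)^{2} + 804 \left(-61\right)\right) - \frac{121}{5} = \left(-6 + 4 \cdot 3721 - 49044\right) - \frac{121}{5} = \left(-6 + 14884 - 49044\right) - \frac{121}{5} = -34166 - \frac{121}{5} = - \frac{170951}{5}$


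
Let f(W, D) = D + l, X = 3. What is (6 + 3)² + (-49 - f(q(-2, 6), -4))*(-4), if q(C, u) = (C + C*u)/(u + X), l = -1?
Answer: 257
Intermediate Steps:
q(C, u) = (C + C*u)/(3 + u) (q(C, u) = (C + C*u)/(u + 3) = (C + C*u)/(3 + u))
f(W, D) = -1 + D (f(W, D) = D - 1 = -1 + D)
(6 + 3)² + (-49 - f(q(-2, 6), -4))*(-4) = (6 + 3)² + (-49 - (-1 - 4))*(-4) = 9² + (-49 - 1*(-5))*(-4) = 81 + (-49 + 5)*(-4) = 81 - 44*(-4) = 81 + 176 = 257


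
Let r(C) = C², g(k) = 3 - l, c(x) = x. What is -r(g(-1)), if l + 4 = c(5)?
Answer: -4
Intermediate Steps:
l = 1 (l = -4 + 5 = 1)
g(k) = 2 (g(k) = 3 - 1*1 = 3 - 1 = 2)
-r(g(-1)) = -1*2² = -1*4 = -4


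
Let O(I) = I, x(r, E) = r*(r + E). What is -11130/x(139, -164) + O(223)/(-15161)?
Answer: 33593401/10536895 ≈ 3.1882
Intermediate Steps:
x(r, E) = r*(E + r)
-11130/x(139, -164) + O(223)/(-15161) = -11130*1/(139*(-164 + 139)) + 223/(-15161) = -11130/(139*(-25)) + 223*(-1/15161) = -11130/(-3475) - 223/15161 = -11130*(-1/3475) - 223/15161 = 2226/695 - 223/15161 = 33593401/10536895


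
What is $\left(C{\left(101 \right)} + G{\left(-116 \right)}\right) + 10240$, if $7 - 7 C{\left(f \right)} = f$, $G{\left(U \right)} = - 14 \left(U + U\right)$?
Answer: $\frac{94322}{7} \approx 13475.0$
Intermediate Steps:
$G{\left(U \right)} = - 28 U$ ($G{\left(U \right)} = - 14 \cdot 2 U = - 28 U$)
$C{\left(f \right)} = 1 - \frac{f}{7}$
$\left(C{\left(101 \right)} + G{\left(-116 \right)}\right) + 10240 = \left(\left(1 - \frac{101}{7}\right) - -3248\right) + 10240 = \left(\left(1 - \frac{101}{7}\right) + 3248\right) + 10240 = \left(- \frac{94}{7} + 3248\right) + 10240 = \frac{22642}{7} + 10240 = \frac{94322}{7}$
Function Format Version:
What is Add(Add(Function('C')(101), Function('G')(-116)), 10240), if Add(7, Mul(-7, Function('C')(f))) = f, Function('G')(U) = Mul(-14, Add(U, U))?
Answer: Rational(94322, 7) ≈ 13475.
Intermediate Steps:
Function('G')(U) = Mul(-28, U) (Function('G')(U) = Mul(-14, Mul(2, U)) = Mul(-28, U))
Function('C')(f) = Add(1, Mul(Rational(-1, 7), f))
Add(Add(Function('C')(101), Function('G')(-116)), 10240) = Add(Add(Add(1, Mul(Rational(-1, 7), 101)), Mul(-28, -116)), 10240) = Add(Add(Add(1, Rational(-101, 7)), 3248), 10240) = Add(Add(Rational(-94, 7), 3248), 10240) = Add(Rational(22642, 7), 10240) = Rational(94322, 7)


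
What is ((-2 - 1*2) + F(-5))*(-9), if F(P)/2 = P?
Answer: 126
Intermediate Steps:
F(P) = 2*P
((-2 - 1*2) + F(-5))*(-9) = ((-2 - 1*2) + 2*(-5))*(-9) = ((-2 - 2) - 10)*(-9) = (-4 - 10)*(-9) = -14*(-9) = 126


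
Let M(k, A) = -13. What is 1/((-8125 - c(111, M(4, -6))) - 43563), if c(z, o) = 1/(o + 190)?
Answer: -177/9148777 ≈ -1.9347e-5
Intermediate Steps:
c(z, o) = 1/(190 + o)
1/((-8125 - c(111, M(4, -6))) - 43563) = 1/((-8125 - 1/(190 - 13)) - 43563) = 1/((-8125 - 1/177) - 43563) = 1/(-1438126/177 - 43563) = 1/(-9148777/177) = -177/9148777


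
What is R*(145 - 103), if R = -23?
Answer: -966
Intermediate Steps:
R*(145 - 103) = -23*(145 - 103) = -23*42 = -966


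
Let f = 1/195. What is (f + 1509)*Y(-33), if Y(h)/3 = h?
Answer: -9710448/65 ≈ -1.4939e+5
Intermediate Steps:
Y(h) = 3*h
f = 1/195 ≈ 0.0051282
(f + 1509)*Y(-33) = (1/195 + 1509)*(3*(-33)) = (294256/195)*(-99) = -9710448/65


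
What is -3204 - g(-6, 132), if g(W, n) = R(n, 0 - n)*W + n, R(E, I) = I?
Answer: -4128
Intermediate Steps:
g(W, n) = n - W*n (g(W, n) = (0 - n)*W + n = (-n)*W + n = -W*n + n = n - W*n)
-3204 - g(-6, 132) = -3204 - 132*(1 - 1*(-6)) = -3204 - 132*(1 + 6) = -3204 - 132*7 = -3204 - 1*924 = -3204 - 924 = -4128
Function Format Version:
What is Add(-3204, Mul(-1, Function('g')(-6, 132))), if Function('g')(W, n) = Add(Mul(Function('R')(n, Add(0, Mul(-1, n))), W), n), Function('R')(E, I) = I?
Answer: -4128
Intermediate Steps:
Function('g')(W, n) = Add(n, Mul(-1, W, n)) (Function('g')(W, n) = Add(Mul(Add(0, Mul(-1, n)), W), n) = Add(Mul(Mul(-1, n), W), n) = Add(Mul(-1, W, n), n) = Add(n, Mul(-1, W, n)))
Add(-3204, Mul(-1, Function('g')(-6, 132))) = Add(-3204, Mul(-1, Mul(132, Add(1, Mul(-1, -6))))) = Add(-3204, Mul(-1, Mul(132, Add(1, 6)))) = Add(-3204, Mul(-1, Mul(132, 7))) = Add(-3204, Mul(-1, 924)) = Add(-3204, -924) = -4128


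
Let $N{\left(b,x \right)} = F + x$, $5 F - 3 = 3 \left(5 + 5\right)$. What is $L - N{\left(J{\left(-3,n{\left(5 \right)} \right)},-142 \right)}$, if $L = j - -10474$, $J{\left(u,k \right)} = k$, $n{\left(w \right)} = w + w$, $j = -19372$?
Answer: $- \frac{43813}{5} \approx -8762.6$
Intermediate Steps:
$n{\left(w \right)} = 2 w$
$F = \frac{33}{5}$ ($F = \frac{3}{5} + \frac{3 \left(5 + 5\right)}{5} = \frac{3}{5} + \frac{3 \cdot 10}{5} = \frac{3}{5} + \frac{1}{5} \cdot 30 = \frac{3}{5} + 6 = \frac{33}{5} \approx 6.6$)
$N{\left(b,x \right)} = \frac{33}{5} + x$
$L = -8898$ ($L = -19372 - -10474 = -19372 + 10474 = -8898$)
$L - N{\left(J{\left(-3,n{\left(5 \right)} \right)},-142 \right)} = -8898 - \left(\frac{33}{5} - 142\right) = -8898 - - \frac{677}{5} = -8898 + \frac{677}{5} = - \frac{43813}{5}$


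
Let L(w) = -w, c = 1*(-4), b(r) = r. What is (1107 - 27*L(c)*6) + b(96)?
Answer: 555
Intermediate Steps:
c = -4
(1107 - 27*L(c)*6) + b(96) = (1107 - (-27)*(-4)*6) + 96 = (1107 - 27*4*6) + 96 = (1107 - 108*6) + 96 = (1107 - 648) + 96 = 459 + 96 = 555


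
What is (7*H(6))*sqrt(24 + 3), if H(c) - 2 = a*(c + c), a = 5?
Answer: 1302*sqrt(3) ≈ 2255.1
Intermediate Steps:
H(c) = 2 + 10*c (H(c) = 2 + 5*(c + c) = 2 + 5*(2*c) = 2 + 10*c)
(7*H(6))*sqrt(24 + 3) = (7*(2 + 10*6))*sqrt(24 + 3) = (7*(2 + 60))*sqrt(27) = (7*62)*(3*sqrt(3)) = 434*(3*sqrt(3)) = 1302*sqrt(3)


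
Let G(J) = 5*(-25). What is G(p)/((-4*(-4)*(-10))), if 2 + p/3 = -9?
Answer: 25/32 ≈ 0.78125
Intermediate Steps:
p = -33 (p = -6 + 3*(-9) = -6 - 27 = -33)
G(J) = -125
G(p)/((-4*(-4)*(-10))) = -125/(-4*(-4)*(-10)) = -125/(16*(-10)) = -125/(-160) = -125*(-1/160) = 25/32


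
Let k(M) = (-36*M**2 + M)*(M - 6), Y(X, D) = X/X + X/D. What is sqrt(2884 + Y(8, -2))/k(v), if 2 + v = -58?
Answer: sqrt(2881)/8557560 ≈ 6.2722e-6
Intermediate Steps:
v = -60 (v = -2 - 58 = -60)
Y(X, D) = 1 + X/D
k(M) = (-6 + M)*(M - 36*M**2) (k(M) = (M - 36*M**2)*(-6 + M) = (-6 + M)*(M - 36*M**2))
sqrt(2884 + Y(8, -2))/k(v) = sqrt(2884 + (-2 + 8)/(-2))/((-60*(-6 - 36*(-60)**2 + 217*(-60)))) = sqrt(2884 - 1/2*6)/((-60*(-6 - 36*3600 - 13020))) = sqrt(2884 - 3)/((-60*(-6 - 129600 - 13020))) = sqrt(2881)/((-60*(-142626))) = sqrt(2881)/8557560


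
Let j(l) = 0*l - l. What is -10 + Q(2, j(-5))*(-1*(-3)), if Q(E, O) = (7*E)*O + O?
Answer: 215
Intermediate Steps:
j(l) = -l (j(l) = 0 - l = -l)
Q(E, O) = O + 7*E*O (Q(E, O) = 7*E*O + O = O + 7*E*O)
-10 + Q(2, j(-5))*(-1*(-3)) = -10 + ((-1*(-5))*(1 + 7*2))*(-1*(-3)) = -10 + (5*(1 + 14))*3 = -10 + (5*15)*3 = -10 + 75*3 = -10 + 225 = 215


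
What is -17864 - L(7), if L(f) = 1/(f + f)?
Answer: -250097/14 ≈ -17864.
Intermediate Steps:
L(f) = 1/(2*f)
-17864 - L(7) = -17864 - 1/(2*7) = -17864 - 1*1/14 = -17864 - 1/14 = -250097/14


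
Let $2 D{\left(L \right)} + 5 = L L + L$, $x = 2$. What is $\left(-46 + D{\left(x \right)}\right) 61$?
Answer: $- \frac{5551}{2} \approx -2775.5$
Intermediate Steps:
$D{\left(L \right)} = - \frac{5}{2} + \frac{L}{2} + \frac{L^{2}}{2}$ ($D{\left(L \right)} = - \frac{5}{2} + \frac{L L + L}{2} = - \frac{5}{2} + \frac{L^{2} + L}{2} = - \frac{5}{2} + \frac{L + L^{2}}{2} = - \frac{5}{2} + \left(\frac{L}{2} + \frac{L^{2}}{2}\right) = - \frac{5}{2} + \frac{L}{2} + \frac{L^{2}}{2}$)
$\left(-46 + D{\left(x \right)}\right) 61 = \left(-46 + \left(- \frac{5}{2} + \frac{1}{2} \cdot 2 + \frac{2^{2}}{2}\right)\right) 61 = \left(-46 + \left(- \frac{5}{2} + 1 + \frac{1}{2} \cdot 4\right)\right) 61 = \left(-46 + \left(- \frac{5}{2} + 1 + 2\right)\right) 61 = \left(-46 + \frac{1}{2}\right) 61 = \left(- \frac{91}{2}\right) 61 = - \frac{5551}{2}$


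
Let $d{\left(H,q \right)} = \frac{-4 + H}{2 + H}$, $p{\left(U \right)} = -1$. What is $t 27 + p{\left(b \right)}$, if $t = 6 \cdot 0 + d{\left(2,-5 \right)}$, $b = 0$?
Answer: $- \frac{29}{2} \approx -14.5$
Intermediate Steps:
$d{\left(H,q \right)} = \frac{-4 + H}{2 + H}$
$t = - \frac{1}{2}$ ($t = 6 \cdot 0 + \frac{-4 + 2}{2 + 2} = 0 + \frac{1}{4} \left(-2\right) = 0 - \frac{1}{2} = - \frac{1}{2} \approx -0.5$)
$t 27 + p{\left(b \right)} = \left(- \frac{1}{2}\right) 27 - 1 = - \frac{27}{2} - 1 = - \frac{29}{2}$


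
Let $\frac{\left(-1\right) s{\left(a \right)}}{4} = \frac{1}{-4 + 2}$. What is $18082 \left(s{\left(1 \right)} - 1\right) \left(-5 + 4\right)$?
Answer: $-18082$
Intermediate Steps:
$s{\left(a \right)} = 2$ ($s{\left(a \right)} = - \frac{4}{-4 + 2} = - \frac{4}{-2} = \left(-4\right) \left(- \frac{1}{2}\right) = 2$)
$18082 \left(s{\left(1 \right)} - 1\right) \left(-5 + 4\right) = 18082 \left(2 - 1\right) \left(-5 + 4\right) = 18082 \cdot 1 \left(-1\right) = 18082 \left(-1\right) = -18082$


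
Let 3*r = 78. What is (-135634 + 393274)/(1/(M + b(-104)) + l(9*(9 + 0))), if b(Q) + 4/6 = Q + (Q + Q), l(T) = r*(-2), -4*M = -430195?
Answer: -41442456765/8364413 ≈ -4954.6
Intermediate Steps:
M = 430195/4 (M = -¼*(-430195) = 430195/4 ≈ 1.0755e+5)
r = 26 (r = (⅓)*78 = 26)
l(T) = -52 (l(T) = 26*(-2) = -52)
b(Q) = -⅔ + 3*Q (b(Q) = -⅔ + (Q + (Q + Q)) = -⅔ + (Q + 2*Q) = -⅔ + 3*Q)
(-135634 + 393274)/(1/(M + b(-104)) + l(9*(9 + 0))) = (-135634 + 393274)/(1/(430195/4 + (-⅔ + 3*(-104))) - 52) = 257640/(1/(430195/4 + (-⅔ - 312)) - 52) = 257640/(1/(430195/4 - 938/3) - 52) = 257640/(1/(1286833/12) - 52) = 257640/(12/1286833 - 52) = 257640/(-66915304/1286833) = 257640*(-1286833/66915304) = -41442456765/8364413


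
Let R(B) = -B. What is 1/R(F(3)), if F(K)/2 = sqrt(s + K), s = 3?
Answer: -sqrt(6)/12 ≈ -0.20412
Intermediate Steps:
F(K) = 2*sqrt(3 + K)
1/R(F(3)) = 1/(-2*sqrt(3 + 3)) = 1/(-2*sqrt(6)) = -sqrt(6)/12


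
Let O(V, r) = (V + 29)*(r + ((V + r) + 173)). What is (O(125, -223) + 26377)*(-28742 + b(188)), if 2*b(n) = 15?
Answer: -206026365/2 ≈ -1.0301e+8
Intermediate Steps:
b(n) = 15/2 (b(n) = (½)*15 = 15/2)
O(V, r) = (29 + V)*(173 + V + 2*r) (O(V, r) = (29 + V)*(r + (173 + V + r)) = (29 + V)*(173 + V + 2*r))
(O(125, -223) + 26377)*(-28742 + b(188)) = ((5017 + 125² + 58*(-223) + 202*125 + 2*125*(-223)) + 26377)*(-28742 + 15/2) = ((5017 + 15625 - 12934 + 25250 - 55750) + 26377)*(-57469/2) = (-22792 + 26377)*(-57469/2) = 3585*(-57469/2) = -206026365/2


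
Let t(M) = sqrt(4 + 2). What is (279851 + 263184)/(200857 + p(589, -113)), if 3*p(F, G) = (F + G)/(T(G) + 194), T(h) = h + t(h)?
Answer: 6434787928572405/2380113280500283 + 775453980*sqrt(6)/2380113280500283 ≈ 2.7036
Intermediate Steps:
t(M) = sqrt(6)
T(h) = h + sqrt(6)
p(F, G) = (F + G)/(3*(194 + G + sqrt(6))) (p(F, G) = ((F + G)/((G + sqrt(6)) + 194))/3 = ((F + G)/(194 + G + sqrt(6)))/3 = (F + G)/(3*(194 + G + sqrt(6))))
(279851 + 263184)/(200857 + p(589, -113)) = (279851 + 263184)/(200857 + (589 - 113)/(3*(194 - 113 + sqrt(6)))) = 543035/(200857 + (1/3)*476/(81 + sqrt(6))) = 543035/(200857 + 476/(3*(81 + sqrt(6))))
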